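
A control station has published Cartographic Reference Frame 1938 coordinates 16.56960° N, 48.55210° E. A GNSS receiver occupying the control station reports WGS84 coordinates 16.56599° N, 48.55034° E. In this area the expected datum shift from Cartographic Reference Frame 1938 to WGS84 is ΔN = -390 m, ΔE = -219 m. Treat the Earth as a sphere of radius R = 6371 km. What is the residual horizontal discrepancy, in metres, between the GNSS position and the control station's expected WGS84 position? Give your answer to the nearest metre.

33 m

Observed coordinate differences: Δφ = -0.00361°, Δλ = -0.00176°.
Converting to metres (1° lat = 111195 m, cos φ = 0.958474): observed ΔN = -401.4 m, observed ΔE = -187.6 m.
Subtracting the expected shift leaves a residual of -401.4 − (-390) = -11.4 m north and -187.6 − (-219) = 31.4 m east.
Residual distance = √((-11.4)² + 31.4²) = 33.4 m.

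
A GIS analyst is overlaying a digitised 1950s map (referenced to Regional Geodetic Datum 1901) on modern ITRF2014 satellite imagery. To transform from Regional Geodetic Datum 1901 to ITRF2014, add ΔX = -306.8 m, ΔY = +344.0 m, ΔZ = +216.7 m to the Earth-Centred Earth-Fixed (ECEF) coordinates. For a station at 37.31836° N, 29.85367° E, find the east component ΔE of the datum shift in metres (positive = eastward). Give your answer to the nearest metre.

At φ = 37.31836°, λ = 29.85367°: sin φ = 0.606243, cos φ = 0.795279, sin λ = 0.497787, cos λ = 0.867300.
ΔE = −sin λ·ΔX + cos λ·ΔY = −(0.497787)·(-306.8) + (0.867300)·(344.0) = 451.07 m.

ΔE = 451 m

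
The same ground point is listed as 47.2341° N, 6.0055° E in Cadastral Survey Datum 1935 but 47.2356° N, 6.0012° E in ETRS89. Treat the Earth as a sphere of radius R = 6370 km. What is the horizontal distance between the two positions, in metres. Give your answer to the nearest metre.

365 m

Δφ = 47.2356° − 47.2341° = +0.0015°; Δλ = 6.0012° − 6.0055° = -0.0043°.
1° along a meridian = πR/180 = 111177 m.
ΔN = Δφ × 111177 = 166.8 m; ΔE = Δλ × 111177 × cos(47.2341°) = -0.0043 × 111177 × 0.679004 = -324.6 m.
Distance = √(ΔE² + ΔN²) = √((-324.6)² + 166.8²) = 364.9 m.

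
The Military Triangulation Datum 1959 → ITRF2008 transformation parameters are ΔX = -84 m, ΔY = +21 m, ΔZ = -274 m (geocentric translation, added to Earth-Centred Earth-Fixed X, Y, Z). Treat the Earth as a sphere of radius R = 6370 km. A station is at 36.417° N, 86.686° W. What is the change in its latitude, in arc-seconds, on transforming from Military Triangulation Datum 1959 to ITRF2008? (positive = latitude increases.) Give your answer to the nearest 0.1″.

Δφ = -6.6″

sin φ = 0.593658, cos φ = 0.804718, sin λ = -0.998328, cos λ = 0.057808.
North component: ΔN = −sin φ cos λ·ΔX − sin φ sin λ·ΔY + cos φ·ΔZ = −(0.593658)(0.057808)(-84) − (0.593658)(-0.998328)(21) + (0.804718)(-274) = -205.16 m.
1° of latitude spans πR/180 = 111177 m, so Δφ = -205.16 / 111177 × 3600 = -6.643″.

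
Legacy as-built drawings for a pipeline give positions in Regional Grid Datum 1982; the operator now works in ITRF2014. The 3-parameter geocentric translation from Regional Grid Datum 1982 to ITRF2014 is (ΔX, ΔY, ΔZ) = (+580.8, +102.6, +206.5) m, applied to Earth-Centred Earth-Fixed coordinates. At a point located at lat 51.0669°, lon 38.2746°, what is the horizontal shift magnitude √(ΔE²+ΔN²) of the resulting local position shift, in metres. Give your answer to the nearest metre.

At φ = 51.0669°, λ = 38.2746°: sin φ = 0.777880, cos φ = 0.628413, sin λ = 0.619431, cos λ = 0.785051.
ΔE = −sin λ·ΔX + cos λ·ΔY = −(0.619431)·(580.8) + (0.785051)·(102.6) = -279.22 m.
ΔN = −sin φ cos λ·ΔX − sin φ sin λ·ΔY + cos φ·ΔZ = −(0.777880)(0.785051)(580.8) − (0.777880)(0.619431)(102.6) + (0.628413)(206.5) = -274.35 m.
Horizontal magnitude = √(ΔE² + ΔN²) = √((-279.22)² + (-274.35)²) = 391.45 m.

391 m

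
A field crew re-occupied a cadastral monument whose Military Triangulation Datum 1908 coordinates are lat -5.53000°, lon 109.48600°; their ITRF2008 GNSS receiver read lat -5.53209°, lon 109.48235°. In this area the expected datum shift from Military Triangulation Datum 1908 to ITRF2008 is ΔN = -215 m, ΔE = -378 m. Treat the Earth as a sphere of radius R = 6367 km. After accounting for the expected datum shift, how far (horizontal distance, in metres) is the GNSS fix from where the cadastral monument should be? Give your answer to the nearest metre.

31 m

Observed coordinate differences: Δφ = -0.00209°, Δλ = -0.00365°.
Converting to metres (1° lat = 111125 m, cos φ = 0.995346): observed ΔN = -232.3 m, observed ΔE = -403.7 m.
Subtracting the expected shift leaves a residual of -232.3 − (-215) = -17.3 m north and -403.7 − (-378) = -25.7 m east.
Residual distance = √((-17.3)² + (-25.7)²) = 31.0 m.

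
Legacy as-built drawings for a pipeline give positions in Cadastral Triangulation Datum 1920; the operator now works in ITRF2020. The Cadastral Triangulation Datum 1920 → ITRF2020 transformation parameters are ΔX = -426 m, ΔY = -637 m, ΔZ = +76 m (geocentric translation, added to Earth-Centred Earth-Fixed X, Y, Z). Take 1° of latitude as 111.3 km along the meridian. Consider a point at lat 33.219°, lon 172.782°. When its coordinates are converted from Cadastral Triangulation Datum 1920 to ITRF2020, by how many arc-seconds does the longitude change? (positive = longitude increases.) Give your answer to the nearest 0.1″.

sin φ = 0.547841, cos φ = 0.836583, sin λ = 0.125645, cos λ = -0.992075.
East component: ΔE = −sin λ·ΔX + cos λ·ΔY = −(0.125645)(-426) + (-0.992075)(-637) = 685.48 m.
1° of latitude spans 111300 m; at latitude φ, 1° of longitude spans that × cos φ = 93111.7 m, so Δλ = 685.48 / 93111.7 × 3600 = 26.503″.

Δλ = 26.5″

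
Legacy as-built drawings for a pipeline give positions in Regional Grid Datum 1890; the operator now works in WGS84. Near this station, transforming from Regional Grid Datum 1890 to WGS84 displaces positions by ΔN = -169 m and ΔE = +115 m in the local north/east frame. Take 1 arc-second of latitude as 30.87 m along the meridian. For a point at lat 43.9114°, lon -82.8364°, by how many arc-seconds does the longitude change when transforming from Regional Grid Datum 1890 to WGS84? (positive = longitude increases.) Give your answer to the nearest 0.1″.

At latitude 43.9114°, cos φ = 0.720413.
1″ of longitude at this latitude = 30.87 × cos φ = 22.2392 m, so Δλ = 115.0 / 22.2392 = 5.171″.

Δλ = 5.2″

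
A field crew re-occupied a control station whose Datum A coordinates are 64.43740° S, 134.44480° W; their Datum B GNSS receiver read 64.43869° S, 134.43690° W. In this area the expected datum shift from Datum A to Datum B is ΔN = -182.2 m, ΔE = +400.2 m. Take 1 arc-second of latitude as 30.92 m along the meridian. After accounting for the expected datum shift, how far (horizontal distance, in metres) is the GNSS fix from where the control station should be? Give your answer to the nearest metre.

44 m

Observed coordinate differences: Δφ = -0.00129°, Δλ = +0.00790°.
Converting to metres (1° lat = 111312 m, cos φ = 0.431497): observed ΔN = -143.6 m, observed ΔE = 379.4 m.
Subtracting the expected shift leaves a residual of -143.6 − (-182.2) = 38.6 m north and 379.4 − (400.2) = -20.8 m east.
Residual distance = √(38.6² + (-20.8)²) = 43.8 m.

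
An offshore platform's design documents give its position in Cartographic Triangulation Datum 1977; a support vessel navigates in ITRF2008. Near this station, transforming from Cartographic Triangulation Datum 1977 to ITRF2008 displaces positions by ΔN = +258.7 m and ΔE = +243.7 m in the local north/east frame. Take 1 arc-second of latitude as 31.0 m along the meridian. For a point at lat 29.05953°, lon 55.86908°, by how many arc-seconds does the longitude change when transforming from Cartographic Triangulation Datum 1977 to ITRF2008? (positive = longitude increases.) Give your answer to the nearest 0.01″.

At latitude 29.05953°, cos φ = 0.874116.
1″ of longitude at this latitude = 31.00 × cos φ = 27.0976 m, so Δλ = 243.7 / 27.0976 = 8.993″.

Δλ = 8.99″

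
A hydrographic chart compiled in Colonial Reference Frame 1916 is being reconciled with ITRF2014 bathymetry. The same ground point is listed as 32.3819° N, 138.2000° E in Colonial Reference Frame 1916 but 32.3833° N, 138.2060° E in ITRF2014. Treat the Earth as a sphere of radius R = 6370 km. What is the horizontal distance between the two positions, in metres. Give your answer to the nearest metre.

584 m

Δφ = 32.3833° − 32.3819° = +0.0014°; Δλ = 138.2060° − 138.2000° = +0.0060°.
1° along a meridian = πR/180 = 111177 m.
ΔN = Δφ × 111177 = 155.6 m; ΔE = Δλ × 111177 × cos(32.3819°) = +0.0060 × 111177 × 0.844497 = 563.3 m.
Distance = √(ΔE² + ΔN²) = √(563.3² + 155.6²) = 584.4 m.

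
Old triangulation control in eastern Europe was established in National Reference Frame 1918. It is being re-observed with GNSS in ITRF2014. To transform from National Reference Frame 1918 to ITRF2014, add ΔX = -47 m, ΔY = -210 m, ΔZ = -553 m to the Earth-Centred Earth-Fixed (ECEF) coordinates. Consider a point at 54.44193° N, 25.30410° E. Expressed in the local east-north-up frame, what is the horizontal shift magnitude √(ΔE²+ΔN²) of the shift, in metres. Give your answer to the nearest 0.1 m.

273.2 m

The local east axis at (φ, λ) is (−sin λ, cos λ, 0), so ΔE = −sin(25.30410°)·(-47) + cos(25.30410°)·(-210) = -169.76 m.
The local north axis is (−sin φ cos λ, −sin φ sin λ, cos φ), giving ΔN = 34.567 + 73.021 − 321.585 = -214.00 m.
Horizontal magnitude = √(ΔE² + ΔN²) = √((-169.76)² + (-214.00)²) = 273.16 m.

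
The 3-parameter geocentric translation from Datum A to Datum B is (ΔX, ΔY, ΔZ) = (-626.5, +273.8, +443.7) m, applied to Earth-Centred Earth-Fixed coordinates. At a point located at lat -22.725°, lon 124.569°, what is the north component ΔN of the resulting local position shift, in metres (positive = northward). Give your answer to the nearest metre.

ΔN = 634 m

At φ = -22.725°, λ = 124.569°: sin φ = -0.386309, cos φ = 0.922370, sin λ = 0.823443, cos λ = -0.567398.
ΔN = −sin φ cos λ·ΔX − sin φ sin λ·ΔY + cos φ·ΔZ = −(-0.386309)(-0.567398)(-626.5) − (-0.386309)(0.823443)(273.8) + (0.922370)(443.7) = 633.68 m.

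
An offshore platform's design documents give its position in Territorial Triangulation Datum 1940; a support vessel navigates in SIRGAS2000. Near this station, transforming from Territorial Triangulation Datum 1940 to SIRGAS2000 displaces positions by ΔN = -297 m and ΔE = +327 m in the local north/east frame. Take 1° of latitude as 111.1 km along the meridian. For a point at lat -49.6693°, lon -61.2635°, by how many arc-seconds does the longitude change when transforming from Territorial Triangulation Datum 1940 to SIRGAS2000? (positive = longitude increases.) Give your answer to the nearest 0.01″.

Δλ = 16.37″

At latitude -49.6693°, cos φ = 0.647198.
1° of longitude at this latitude = 111.1 × cos φ = 71.90 km, so Δλ = 327.0 / 71903.7 = 0.0045477° = 16.372″.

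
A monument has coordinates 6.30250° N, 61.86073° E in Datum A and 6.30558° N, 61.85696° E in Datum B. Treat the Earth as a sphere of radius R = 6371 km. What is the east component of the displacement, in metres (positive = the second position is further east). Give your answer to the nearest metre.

Δφ = 6.30558° − 6.30250° = +0.00308°; Δλ = 61.85696° − 61.86073° = -0.00377°.
1° along a meridian = πR/180 = 111195 m.
ΔN = Δφ × 111195 = 342.5 m; ΔE = Δλ × 111195 × cos(6.30250°) = -0.00377 × 111195 × 0.993956 = -416.7 m.

ΔE = -417 m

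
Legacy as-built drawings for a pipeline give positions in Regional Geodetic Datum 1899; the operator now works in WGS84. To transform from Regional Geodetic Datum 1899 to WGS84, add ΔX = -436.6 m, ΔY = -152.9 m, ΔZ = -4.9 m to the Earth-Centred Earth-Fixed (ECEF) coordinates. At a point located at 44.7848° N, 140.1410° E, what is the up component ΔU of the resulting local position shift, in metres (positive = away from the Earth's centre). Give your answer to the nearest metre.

ΔU = 165 m

At φ = 44.7848°, λ = 140.1410°: sin φ = 0.704446, cos φ = 0.709758, sin λ = 0.640900, cos λ = -0.767624.
ΔU = cos φ cos λ·ΔX + cos φ sin λ·ΔY + sin φ·ΔZ = (0.709758)(-0.767624)(-436.6) + (0.709758)(0.640900)(-152.9) + (0.704446)(-4.9) = 164.87 m.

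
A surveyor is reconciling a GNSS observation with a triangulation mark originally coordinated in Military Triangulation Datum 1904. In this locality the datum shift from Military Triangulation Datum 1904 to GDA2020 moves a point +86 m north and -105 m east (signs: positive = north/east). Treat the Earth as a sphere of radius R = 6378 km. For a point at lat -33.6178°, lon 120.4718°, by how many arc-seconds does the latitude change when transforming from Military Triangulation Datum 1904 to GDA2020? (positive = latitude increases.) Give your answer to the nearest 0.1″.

Δφ = 2.8″

On a sphere of radius R, 1 rad of latitude = R, so Δφ = ΔN / R = 86.0 / 6378000 = 1.3484e-05 rad = 2.781″.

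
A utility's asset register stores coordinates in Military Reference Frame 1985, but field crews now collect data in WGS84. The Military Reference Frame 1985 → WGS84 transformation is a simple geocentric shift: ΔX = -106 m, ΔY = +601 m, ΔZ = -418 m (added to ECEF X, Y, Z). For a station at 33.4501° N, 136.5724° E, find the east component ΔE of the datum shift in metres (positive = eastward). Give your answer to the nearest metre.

The local east axis at (φ, λ) is (−sin λ, cos λ, 0), so ΔE = −sin(136.5724°)·(-106) + cos(136.5724°)·601 = -363.60 m.

ΔE = -364 m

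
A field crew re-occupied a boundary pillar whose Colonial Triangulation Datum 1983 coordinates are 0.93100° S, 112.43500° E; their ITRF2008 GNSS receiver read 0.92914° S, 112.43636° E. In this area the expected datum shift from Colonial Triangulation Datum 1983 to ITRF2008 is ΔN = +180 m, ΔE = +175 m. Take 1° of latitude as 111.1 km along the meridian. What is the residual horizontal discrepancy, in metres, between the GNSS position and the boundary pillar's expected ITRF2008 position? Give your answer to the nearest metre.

36 m

Observed coordinate differences: Δφ = +0.00186°, Δλ = +0.00136°.
Converting to metres (1° lat = 111100 m, cos φ = 0.999868): observed ΔN = 206.6 m, observed ΔE = 151.1 m.
Subtracting the expected shift leaves a residual of 206.6 − (180) = 26.6 m north and 151.1 − (175) = -23.9 m east.
Residual distance = √(26.6² + (-23.9)²) = 35.8 m.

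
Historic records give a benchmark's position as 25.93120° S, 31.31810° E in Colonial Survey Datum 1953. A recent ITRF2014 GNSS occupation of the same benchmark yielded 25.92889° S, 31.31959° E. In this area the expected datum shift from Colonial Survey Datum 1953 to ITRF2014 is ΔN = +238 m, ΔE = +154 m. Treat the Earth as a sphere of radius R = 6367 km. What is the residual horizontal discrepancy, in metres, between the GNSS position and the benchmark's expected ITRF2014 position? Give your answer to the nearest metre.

Observed coordinate differences: Δφ = +0.00231°, Δλ = +0.00149°.
Converting to metres (1° lat = 111125 m, cos φ = 0.899320): observed ΔN = 256.7 m, observed ΔE = 148.9 m.
Subtracting the expected shift leaves a residual of 256.7 − (238) = 18.7 m north and 148.9 − (154) = -5.1 m east.
Residual distance = √(18.7² + (-5.1)²) = 19.4 m.

19 m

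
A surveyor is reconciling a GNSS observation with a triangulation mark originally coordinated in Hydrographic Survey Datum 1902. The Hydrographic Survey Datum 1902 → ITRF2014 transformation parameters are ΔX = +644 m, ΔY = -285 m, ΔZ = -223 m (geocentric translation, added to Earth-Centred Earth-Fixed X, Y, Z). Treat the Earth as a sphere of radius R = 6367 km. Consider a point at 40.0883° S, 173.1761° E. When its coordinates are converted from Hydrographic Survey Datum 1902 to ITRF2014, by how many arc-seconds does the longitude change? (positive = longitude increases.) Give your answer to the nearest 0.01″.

sin φ = -0.643967, cos φ = 0.765053, sin λ = 0.118818, cos λ = -0.992916.
East component: ΔE = −sin λ·ΔX + cos λ·ΔY = −(0.118818)(644) + (-0.992916)(-285) = 206.46 m.
1° of latitude spans πR/180 = 111125 m; at latitude φ, 1° of longitude spans that × cos φ = 85016.6 m, so Δλ = 206.46 / 85016.6 × 3600 = 8.743″.

Δλ = 8.74″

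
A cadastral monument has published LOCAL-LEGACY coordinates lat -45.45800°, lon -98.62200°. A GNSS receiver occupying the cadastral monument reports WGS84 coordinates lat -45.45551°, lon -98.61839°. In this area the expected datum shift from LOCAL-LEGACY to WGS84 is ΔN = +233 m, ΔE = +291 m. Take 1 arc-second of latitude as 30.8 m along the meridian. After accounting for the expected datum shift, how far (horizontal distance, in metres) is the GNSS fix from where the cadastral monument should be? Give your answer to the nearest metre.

44 m

Observed coordinate differences: Δφ = +0.00249°, Δλ = +0.00361°.
Converting to metres (1° lat = 110880 m, cos φ = 0.701432): observed ΔN = 276.1 m, observed ΔE = 280.8 m.
Subtracting the expected shift leaves a residual of 276.1 − (233) = 43.1 m north and 280.8 − (291) = -10.2 m east.
Residual distance = √(43.1² + (-10.2)²) = 44.3 m.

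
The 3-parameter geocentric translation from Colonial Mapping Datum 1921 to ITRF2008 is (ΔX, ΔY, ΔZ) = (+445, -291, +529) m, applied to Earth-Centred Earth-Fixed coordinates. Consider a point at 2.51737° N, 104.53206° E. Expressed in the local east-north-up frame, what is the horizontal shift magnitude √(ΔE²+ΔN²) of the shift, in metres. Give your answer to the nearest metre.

653 m

At φ = 2.51737°, λ = 104.53206°: sin φ = 0.043922, cos φ = 0.999035, sin λ = 0.968007, cos λ = -0.250922.
ΔE = −sin λ·ΔX + cos λ·ΔY = −(0.968007)·(445) + (-0.250922)·(-291) = -357.75 m.
ΔN = −sin φ cos λ·ΔX − sin φ sin λ·ΔY + cos φ·ΔZ = −(0.043922)(-0.250922)(445) − (0.043922)(0.968007)(-291) + (0.999035)(529) = 545.77 m.
Horizontal magnitude = √(ΔE² + ΔN²) = √((-357.75)² + 545.77²) = 652.57 m.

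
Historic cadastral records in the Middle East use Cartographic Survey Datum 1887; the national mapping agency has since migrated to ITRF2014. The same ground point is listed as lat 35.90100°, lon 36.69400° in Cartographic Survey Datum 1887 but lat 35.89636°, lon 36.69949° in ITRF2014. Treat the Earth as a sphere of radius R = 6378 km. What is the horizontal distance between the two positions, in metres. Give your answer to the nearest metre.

715 m

Δφ = 35.89636° − 35.90100° = -0.00464°; Δλ = 36.69949° − 36.69400° = +0.00549°.
1° along a meridian = πR/180 = 111317 m.
ΔN = Δφ × 111317 = -516.5 m; ΔE = Δλ × 111317 × cos(35.90100°) = +0.00549 × 111317 × 0.810031 = 495.0 m.
Distance = √(ΔE² + ΔN²) = √(495.0² + (-516.5)²) = 715.4 m.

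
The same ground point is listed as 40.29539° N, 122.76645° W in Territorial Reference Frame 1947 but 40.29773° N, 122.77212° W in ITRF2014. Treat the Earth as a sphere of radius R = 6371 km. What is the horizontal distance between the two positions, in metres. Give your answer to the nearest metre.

Δφ = 40.29773° − 40.29539° = +0.00234°; Δλ = -122.77212° − -122.76645° = -0.00567°.
1° along a meridian = πR/180 = 111195 m.
ΔN = Δφ × 111195 = 260.2 m; ΔE = Δλ × 111195 × cos(40.29539°) = -0.00567 × 111195 × 0.762720 = -480.9 m.
Distance = √(ΔE² + ΔN²) = √((-480.9)² + 260.2²) = 546.8 m.

547 m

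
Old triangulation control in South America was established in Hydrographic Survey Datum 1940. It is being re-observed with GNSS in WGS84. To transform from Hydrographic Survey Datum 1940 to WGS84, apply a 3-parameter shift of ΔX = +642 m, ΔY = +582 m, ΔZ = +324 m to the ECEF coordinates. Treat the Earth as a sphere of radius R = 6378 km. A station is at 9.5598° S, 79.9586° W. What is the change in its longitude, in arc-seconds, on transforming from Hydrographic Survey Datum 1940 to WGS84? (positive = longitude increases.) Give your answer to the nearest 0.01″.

Δλ = 24.06″

sin φ = -0.166077, cos φ = 0.986113, sin λ = -0.984682, cos λ = 0.174360.
East component: ΔE = −sin λ·ΔX + cos λ·ΔY = −(-0.984682)(642) + (0.174360)(582) = 733.64 m.
1° of latitude spans πR/180 = 111317 m; at latitude φ, 1° of longitude spans that × cos φ = 109771.2 m, so Δλ = 733.64 / 109771.2 × 3600 = 24.060″.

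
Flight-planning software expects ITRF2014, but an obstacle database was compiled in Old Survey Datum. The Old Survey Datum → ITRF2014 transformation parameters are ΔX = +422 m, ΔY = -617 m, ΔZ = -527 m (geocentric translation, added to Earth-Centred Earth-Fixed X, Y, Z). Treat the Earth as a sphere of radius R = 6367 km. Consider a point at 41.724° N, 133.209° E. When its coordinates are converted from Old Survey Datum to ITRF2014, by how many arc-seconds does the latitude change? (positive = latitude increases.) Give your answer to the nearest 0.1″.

sin φ = 0.665543, cos φ = 0.746359, sin λ = 0.728861, cos λ = -0.684662.
North component: ΔN = −sin φ cos λ·ΔX − sin φ sin λ·ΔY + cos φ·ΔZ = −(0.665543)(-0.684662)(422) − (0.665543)(0.728861)(-617) + (0.746359)(-527) = 98.26 m.
1° of latitude spans πR/180 = 111125 m, so Δφ = 98.26 / 111125 × 3600 = 3.183″.

Δφ = 3.2″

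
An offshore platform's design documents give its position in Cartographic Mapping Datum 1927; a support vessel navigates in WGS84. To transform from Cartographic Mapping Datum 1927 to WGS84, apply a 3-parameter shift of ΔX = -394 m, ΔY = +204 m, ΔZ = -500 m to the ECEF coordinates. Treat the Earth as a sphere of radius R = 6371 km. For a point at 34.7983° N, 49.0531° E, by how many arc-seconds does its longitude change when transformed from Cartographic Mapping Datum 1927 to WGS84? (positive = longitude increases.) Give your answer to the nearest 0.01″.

sin φ = 0.570689, cos φ = 0.821166, sin λ = 0.755317, cos λ = 0.655359.
East component: ΔE = −sin λ·ΔX + cos λ·ΔY = −(0.755317)(-394) + (0.655359)(204) = 431.29 m.
1° of latitude spans πR/180 = 111195 m; at latitude φ, 1° of longitude spans that × cos φ = 91309.5 m, so Δλ = 431.29 / 91309.5 × 3600 = 17.004″.

Δλ = 17.00″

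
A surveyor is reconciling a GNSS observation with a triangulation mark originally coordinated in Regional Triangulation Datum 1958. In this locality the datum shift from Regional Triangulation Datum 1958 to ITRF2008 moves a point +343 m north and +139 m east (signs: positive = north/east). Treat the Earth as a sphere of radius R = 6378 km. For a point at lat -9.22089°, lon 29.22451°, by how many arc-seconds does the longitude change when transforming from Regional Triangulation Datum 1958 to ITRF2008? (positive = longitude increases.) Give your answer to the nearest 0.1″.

At latitude -9.22089°, cos φ = 0.987078.
One radian of longitude at latitude φ spans R cos φ, so Δλ = ΔE / (R cos φ) = 139.0 / (6378000 × 0.987078) = 2.2079e-05 rad = 4.554″.

Δλ = 4.6″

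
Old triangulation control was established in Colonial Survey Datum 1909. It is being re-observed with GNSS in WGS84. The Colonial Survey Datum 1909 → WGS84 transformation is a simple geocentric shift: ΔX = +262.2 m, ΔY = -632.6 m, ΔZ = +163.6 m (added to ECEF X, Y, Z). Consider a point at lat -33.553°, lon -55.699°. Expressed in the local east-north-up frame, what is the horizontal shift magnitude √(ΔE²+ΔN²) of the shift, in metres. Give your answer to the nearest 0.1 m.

525.8 m

The local east axis at (φ, λ) is (−sin λ, cos λ, 0), so ΔE = −sin(-55.699°)·262.2 + cos(-55.699°)·(-632.6) = -139.90 m.
The local north axis is (−sin φ cos λ, −sin φ sin λ, cos φ), giving ΔN = 81.668 + 288.836 + 136.340 = 506.84 m.
Horizontal magnitude = √(ΔE² + ΔN²) = √((-139.90)² + 506.84²) = 525.80 m.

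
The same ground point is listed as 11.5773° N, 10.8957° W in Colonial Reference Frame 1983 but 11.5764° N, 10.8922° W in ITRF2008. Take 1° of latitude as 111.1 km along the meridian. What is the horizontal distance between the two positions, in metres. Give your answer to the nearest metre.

394 m

Δφ = 11.5764° − 11.5773° = -0.0009°; Δλ = -10.8922° − -10.8957° = +0.0035°.
ΔN = Δφ × 111100 = -100.0 m; ΔE = Δλ × 111100 × cos(11.5773°) = +0.0035 × 111100 × 0.979655 = 380.9 m.
Distance = √(ΔE² + ΔN²) = √(380.9² + (-100.0)²) = 393.8 m.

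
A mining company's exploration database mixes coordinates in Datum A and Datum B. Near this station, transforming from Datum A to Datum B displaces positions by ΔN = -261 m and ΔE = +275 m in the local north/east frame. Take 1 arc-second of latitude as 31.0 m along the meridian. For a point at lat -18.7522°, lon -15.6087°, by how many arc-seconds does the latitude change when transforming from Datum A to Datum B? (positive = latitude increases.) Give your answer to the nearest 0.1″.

1″ of latitude = 31.00 m, so Δφ = -261.0 / 31.00 = -8.419″.

Δφ = -8.4″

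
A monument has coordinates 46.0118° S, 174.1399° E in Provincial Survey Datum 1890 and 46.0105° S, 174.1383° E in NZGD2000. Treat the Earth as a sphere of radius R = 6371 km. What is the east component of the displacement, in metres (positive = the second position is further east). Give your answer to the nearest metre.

ΔE = -124 m

Δφ = -46.0105° − -46.0118° = +0.0013°; Δλ = 174.1383° − 174.1399° = -0.0016°.
1° along a meridian = πR/180 = 111195 m.
ΔN = Δφ × 111195 = 144.6 m; ΔE = Δλ × 111195 × cos(-46.0118°) = -0.0016 × 111195 × 0.694510 = -123.6 m.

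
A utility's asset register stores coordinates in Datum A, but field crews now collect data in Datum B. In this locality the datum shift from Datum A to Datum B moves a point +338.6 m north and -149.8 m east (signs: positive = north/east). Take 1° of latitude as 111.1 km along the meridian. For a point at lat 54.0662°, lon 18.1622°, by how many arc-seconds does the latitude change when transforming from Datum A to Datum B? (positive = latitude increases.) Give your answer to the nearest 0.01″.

Δφ = 10.97″

1° of latitude = 111.1 km, so Δφ = 338.6 / 111100 = 0.0030477° = 10.972″.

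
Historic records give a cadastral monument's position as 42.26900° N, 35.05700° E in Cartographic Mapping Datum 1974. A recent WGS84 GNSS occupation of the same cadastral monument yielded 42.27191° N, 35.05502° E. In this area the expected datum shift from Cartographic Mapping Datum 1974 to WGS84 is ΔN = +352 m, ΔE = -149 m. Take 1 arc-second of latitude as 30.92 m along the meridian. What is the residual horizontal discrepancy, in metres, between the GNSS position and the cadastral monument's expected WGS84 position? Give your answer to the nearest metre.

31 m

Observed coordinate differences: Δφ = +0.00291°, Δλ = -0.00198°.
Converting to metres (1° lat = 111312 m, cos φ = 0.739995): observed ΔN = 323.9 m, observed ΔE = -163.1 m.
Subtracting the expected shift leaves a residual of 323.9 − (352) = -28.1 m north and -163.1 − (-149) = -14.1 m east.
Residual distance = √((-28.1)² + (-14.1)²) = 31.4 m.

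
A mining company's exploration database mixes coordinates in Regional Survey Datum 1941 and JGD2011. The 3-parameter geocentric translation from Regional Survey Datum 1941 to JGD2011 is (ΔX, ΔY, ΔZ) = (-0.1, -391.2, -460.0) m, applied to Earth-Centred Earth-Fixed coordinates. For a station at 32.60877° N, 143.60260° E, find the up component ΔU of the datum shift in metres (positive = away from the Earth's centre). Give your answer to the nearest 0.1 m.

At φ = 32.60877°, λ = 143.60260°: sin φ = 0.538900, cos φ = 0.842370, sin λ = 0.593382, cos λ = -0.804921.
ΔU = cos φ cos λ·ΔX + cos φ sin λ·ΔY + sin φ·ΔZ = (0.842370)(-0.804921)(-0.1) + (0.842370)(0.593382)(-391.2) + (0.538900)(-460.0) = -443.37 m.

ΔU = -443.4 m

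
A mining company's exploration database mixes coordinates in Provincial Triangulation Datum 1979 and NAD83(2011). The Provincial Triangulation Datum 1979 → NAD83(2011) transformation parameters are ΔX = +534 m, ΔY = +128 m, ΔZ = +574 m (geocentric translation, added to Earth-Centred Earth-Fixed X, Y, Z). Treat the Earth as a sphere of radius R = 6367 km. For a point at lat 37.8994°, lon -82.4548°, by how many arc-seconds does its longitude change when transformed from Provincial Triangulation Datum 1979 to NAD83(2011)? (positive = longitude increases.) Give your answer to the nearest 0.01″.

sin φ = 0.614277, cos φ = 0.789091, sin λ = -0.991342, cos λ = 0.131308.
East component: ΔE = −sin λ·ΔX + cos λ·ΔY = −(-0.991342)(534) + (0.131308)(128) = 546.18 m.
1° of latitude spans πR/180 = 111125 m; at latitude φ, 1° of longitude spans that × cos φ = 87687.8 m, so Δλ = 546.18 / 87687.8 × 3600 = 22.423″.

Δλ = 22.42″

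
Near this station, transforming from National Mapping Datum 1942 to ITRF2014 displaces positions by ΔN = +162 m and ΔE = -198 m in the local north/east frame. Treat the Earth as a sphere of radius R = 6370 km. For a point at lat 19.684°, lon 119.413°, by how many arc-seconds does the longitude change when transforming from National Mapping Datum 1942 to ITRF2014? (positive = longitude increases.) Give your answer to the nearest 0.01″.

Δλ = -6.81″

At latitude 19.684°, cos φ = 0.941565.
One radian of longitude at latitude φ spans R cos φ, so Δλ = ΔE / (R cos φ) = -198.0 / (6370000 × 0.941565) = -3.3012e-05 rad = -6.809″.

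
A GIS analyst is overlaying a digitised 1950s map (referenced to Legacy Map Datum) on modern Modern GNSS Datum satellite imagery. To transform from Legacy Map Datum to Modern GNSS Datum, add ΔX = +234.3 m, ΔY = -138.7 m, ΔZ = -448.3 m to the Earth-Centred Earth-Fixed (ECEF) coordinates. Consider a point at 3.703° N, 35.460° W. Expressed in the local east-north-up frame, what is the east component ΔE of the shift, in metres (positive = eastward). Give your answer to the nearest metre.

ΔE = 23 m

The local east axis at (φ, λ) is (−sin λ, cos λ, 0), so ΔE = −sin(-35.460°)·234.3 + cos(-35.460°)·(-138.7) = 22.95 m.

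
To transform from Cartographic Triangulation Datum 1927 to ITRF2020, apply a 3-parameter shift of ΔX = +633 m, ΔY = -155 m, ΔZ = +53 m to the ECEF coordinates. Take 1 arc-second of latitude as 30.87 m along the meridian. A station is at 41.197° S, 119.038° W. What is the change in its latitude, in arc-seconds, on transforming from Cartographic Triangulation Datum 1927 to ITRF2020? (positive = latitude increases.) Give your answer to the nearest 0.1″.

sin φ = -0.658650, cos φ = 0.752449, sin λ = -0.874298, cos λ = -0.485390.
North component: ΔN = −sin φ cos λ·ΔX − sin φ sin λ·ΔY + cos φ·ΔZ = −(-0.658650)(-0.485390)(633) − (-0.658650)(-0.874298)(-155) + (0.752449)(53) = -73.23 m.
1° of latitude spans 3600 × 30.87 = 111132 m, so Δφ = -73.23 / 111132 × 3600 = -2.372″.

Δφ = -2.4″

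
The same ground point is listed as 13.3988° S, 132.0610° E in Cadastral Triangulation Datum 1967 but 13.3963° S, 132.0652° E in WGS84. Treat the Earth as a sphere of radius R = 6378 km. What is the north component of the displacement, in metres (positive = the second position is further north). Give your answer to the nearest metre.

Δφ = -13.3963° − -13.3988° = +0.0025°; Δλ = 132.0652° − 132.0610° = +0.0042°.
1° along a meridian = πR/180 = 111317 m.
ΔN = Δφ × 111317 = 278.3 m; ΔE = Δλ × 111317 × cos(-13.3988°) = +0.0042 × 111317 × 0.972781 = 454.8 m.

ΔN = 278 m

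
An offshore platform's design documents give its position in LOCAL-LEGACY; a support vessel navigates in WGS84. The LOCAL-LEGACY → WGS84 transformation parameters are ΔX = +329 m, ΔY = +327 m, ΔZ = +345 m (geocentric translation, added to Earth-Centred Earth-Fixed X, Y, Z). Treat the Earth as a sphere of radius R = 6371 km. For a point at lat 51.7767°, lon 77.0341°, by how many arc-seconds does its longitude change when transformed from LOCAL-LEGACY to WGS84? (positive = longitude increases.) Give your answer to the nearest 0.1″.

Δλ = -12.9″

sin φ = 0.785605, cos φ = 0.618728, sin λ = 0.974504, cos λ = 0.224371.
East component: ΔE = −sin λ·ΔX + cos λ·ΔY = −(0.974504)(329) + (0.224371)(327) = -247.24 m.
1° of latitude spans πR/180 = 111195 m; at latitude φ, 1° of longitude spans that × cos φ = 68799.4 m, so Δλ = -247.24 / 68799.4 × 3600 = -12.937″.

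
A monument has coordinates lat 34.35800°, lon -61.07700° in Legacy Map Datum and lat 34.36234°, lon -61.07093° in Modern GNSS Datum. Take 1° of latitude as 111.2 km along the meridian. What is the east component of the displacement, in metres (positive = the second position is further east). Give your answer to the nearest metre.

ΔE = 557 m

Δφ = 34.36234° − 34.35800° = +0.00434°; Δλ = -61.07093° − -61.07700° = +0.00607°.
ΔN = Δφ × 111200 = 482.6 m; ΔE = Δλ × 111200 × cos(34.35800°) = +0.00607 × 111200 × 0.825527 = 557.2 m.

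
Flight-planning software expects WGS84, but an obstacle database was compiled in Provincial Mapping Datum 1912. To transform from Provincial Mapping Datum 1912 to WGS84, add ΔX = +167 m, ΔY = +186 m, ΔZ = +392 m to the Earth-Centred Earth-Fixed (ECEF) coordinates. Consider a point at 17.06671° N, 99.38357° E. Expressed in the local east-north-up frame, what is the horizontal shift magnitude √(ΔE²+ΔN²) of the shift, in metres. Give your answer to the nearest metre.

At φ = 17.06671°, λ = 99.38357°: sin φ = 0.293485, cos φ = 0.955964, sin λ = 0.986619, cos λ = -0.163043.
ΔE = −sin λ·ΔX + cos λ·ΔY = −(0.986619)·(167) + (-0.163043)·(186) = -195.09 m.
ΔN = −sin φ cos λ·ΔX − sin φ sin λ·ΔY + cos φ·ΔZ = −(0.293485)(-0.163043)(167) − (0.293485)(0.986619)(186) + (0.955964)(392) = 328.87 m.
Horizontal magnitude = √(ΔE² + ΔN²) = √((-195.09)² + 328.87²) = 382.38 m.

382 m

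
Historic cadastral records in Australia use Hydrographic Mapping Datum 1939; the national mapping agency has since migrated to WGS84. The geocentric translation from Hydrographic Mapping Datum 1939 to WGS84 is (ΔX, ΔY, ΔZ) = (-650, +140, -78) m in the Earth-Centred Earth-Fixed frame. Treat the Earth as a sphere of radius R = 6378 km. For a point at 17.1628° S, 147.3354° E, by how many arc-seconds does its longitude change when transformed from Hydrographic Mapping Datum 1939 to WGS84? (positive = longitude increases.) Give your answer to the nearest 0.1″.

Δλ = 7.9″

sin φ = -0.295088, cos φ = 0.955470, sin λ = 0.539720, cos λ = -0.841844.
East component: ΔE = −sin λ·ΔX + cos λ·ΔY = −(0.539720)(-650) + (-0.841844)(140) = 232.96 m.
1° of latitude spans πR/180 = 111317 m; at latitude φ, 1° of longitude spans that × cos φ = 106360.2 m, so Δλ = 232.96 / 106360.2 × 3600 = 7.885″.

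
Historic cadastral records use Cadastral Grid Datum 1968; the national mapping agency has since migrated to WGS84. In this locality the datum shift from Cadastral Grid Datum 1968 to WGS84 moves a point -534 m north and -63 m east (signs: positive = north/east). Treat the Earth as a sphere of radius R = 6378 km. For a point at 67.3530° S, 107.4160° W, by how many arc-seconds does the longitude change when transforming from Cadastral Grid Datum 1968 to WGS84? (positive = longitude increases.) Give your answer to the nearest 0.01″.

Δλ = -5.29″

At latitude -67.3530°, cos φ = 0.385053.
One radian of longitude at latitude φ spans R cos φ, so Δλ = ΔE / (R cos φ) = -63.0 / (6378000 × 0.385053) = -2.5653e-05 rad = -5.291″.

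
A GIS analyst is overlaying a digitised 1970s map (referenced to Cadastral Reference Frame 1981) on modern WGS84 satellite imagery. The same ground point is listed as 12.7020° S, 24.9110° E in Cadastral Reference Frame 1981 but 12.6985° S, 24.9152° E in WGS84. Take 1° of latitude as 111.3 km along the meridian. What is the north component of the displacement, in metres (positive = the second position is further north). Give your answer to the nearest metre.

Δφ = -12.6985° − -12.7020° = +0.0035°; Δλ = 24.9152° − 24.9110° = +0.0042°.
ΔN = Δφ × 111300 = 389.6 m; ΔE = Δλ × 111300 × cos(-12.7020°) = +0.0042 × 111300 × 0.975527 = 456.0 m.

ΔN = 390 m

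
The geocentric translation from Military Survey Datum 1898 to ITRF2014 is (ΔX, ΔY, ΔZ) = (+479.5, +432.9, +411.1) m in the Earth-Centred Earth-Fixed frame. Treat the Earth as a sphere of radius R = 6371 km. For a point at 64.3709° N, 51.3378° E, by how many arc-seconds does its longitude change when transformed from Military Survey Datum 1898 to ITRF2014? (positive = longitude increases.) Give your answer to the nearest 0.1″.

Δλ = -7.8″

sin φ = 0.901613, cos φ = 0.432544, sin λ = 0.780843, cos λ = 0.624728.
East component: ΔE = −sin λ·ΔX + cos λ·ΔY = −(0.780843)(479.5) + (0.624728)(432.9) = -103.97 m.
1° of latitude spans πR/180 = 111195 m; at latitude φ, 1° of longitude spans that × cos φ = 48096.7 m, so Δλ = -103.97 / 48096.7 × 3600 = -7.782″.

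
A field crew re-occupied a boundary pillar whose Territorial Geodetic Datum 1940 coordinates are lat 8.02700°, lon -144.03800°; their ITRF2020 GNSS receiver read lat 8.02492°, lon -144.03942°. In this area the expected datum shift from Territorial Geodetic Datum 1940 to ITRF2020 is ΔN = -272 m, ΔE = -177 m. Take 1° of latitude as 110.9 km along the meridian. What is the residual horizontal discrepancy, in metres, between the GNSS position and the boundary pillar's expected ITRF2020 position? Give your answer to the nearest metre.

Observed coordinate differences: Δφ = -0.00208°, Δλ = -0.00142°.
Converting to metres (1° lat = 110900 m, cos φ = 0.990202): observed ΔN = -230.7 m, observed ΔE = -155.9 m.
Subtracting the expected shift leaves a residual of -230.7 − (-272) = 41.3 m north and -155.9 − (-177) = 21.1 m east.
Residual distance = √(41.3² + 21.1²) = 46.4 m.

46 m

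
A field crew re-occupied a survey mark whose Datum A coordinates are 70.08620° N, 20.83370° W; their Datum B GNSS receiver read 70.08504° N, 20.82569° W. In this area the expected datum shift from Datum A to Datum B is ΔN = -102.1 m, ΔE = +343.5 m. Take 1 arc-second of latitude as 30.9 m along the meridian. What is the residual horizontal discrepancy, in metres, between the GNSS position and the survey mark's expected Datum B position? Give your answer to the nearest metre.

48 m

Observed coordinate differences: Δφ = -0.00116°, Δλ = +0.00801°.
Converting to metres (1° lat = 111240 m, cos φ = 0.340606): observed ΔN = -129.0 m, observed ΔE = 303.5 m.
Subtracting the expected shift leaves a residual of -129.0 − (-102.1) = -26.9 m north and 303.5 − (343.5) = -40.0 m east.
Residual distance = √((-26.9)² + (-40.0)²) = 48.2 m.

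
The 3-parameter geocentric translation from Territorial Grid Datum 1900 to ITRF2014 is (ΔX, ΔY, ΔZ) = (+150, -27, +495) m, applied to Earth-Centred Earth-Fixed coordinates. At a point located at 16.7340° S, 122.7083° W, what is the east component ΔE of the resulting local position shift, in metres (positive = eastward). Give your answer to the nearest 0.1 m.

At φ = -16.7340°, λ = -122.7083°: sin φ = -0.287929, cos φ = 0.957652, sin λ = -0.841433, cos λ = -0.540362.
ΔE = −sin λ·ΔX + cos λ·ΔY = −(-0.841433)·(150) + (-0.540362)·(-27) = 140.80 m.

ΔE = 140.8 m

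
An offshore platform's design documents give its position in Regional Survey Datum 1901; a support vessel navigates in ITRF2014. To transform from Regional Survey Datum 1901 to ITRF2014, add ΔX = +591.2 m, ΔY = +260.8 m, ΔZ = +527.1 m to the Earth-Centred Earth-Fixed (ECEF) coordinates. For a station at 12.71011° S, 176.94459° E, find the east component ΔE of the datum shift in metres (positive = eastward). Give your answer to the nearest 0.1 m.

At φ = -12.71011°, λ = 176.94459°: sin φ = -0.220018, cos φ = 0.975496, sin λ = 0.053302, cos λ = -0.998578.
ΔE = −sin λ·ΔX + cos λ·ΔY = −(0.053302)·(591.2) + (-0.998578)·(260.8) = -291.94 m.

ΔE = -291.9 m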